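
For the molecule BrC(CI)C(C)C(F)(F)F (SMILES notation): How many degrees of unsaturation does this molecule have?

Molecular formula: C5H7BrF3I.
DoU = (2C + 2 + N − H − X) / 2, where X is the halogen count and O/S are ignored.
    = (2·5 + 2 + 0 − 7 − 5) / 2 = 0 / 2 = 0.

0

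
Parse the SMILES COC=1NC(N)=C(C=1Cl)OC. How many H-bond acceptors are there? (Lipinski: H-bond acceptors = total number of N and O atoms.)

4

N atoms: 2; O atoms: 2.
Lipinski HBA = 2 + 2 = 4.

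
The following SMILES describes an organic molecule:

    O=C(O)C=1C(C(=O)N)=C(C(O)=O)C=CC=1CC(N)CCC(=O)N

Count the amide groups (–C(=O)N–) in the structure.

2

The amide motif appears at heavy-atom positions 6, 21 in the SMILES.
Other groups present: 2 carboxylic acid, 1 primary amine.
Amide count: 2.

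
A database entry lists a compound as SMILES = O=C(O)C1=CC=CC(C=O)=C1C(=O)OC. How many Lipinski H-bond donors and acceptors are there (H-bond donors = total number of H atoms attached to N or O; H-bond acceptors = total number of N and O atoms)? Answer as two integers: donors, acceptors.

Donors: find every N or O and count the H atoms it carries.
  atom 1 (O): bond orders sum to 2 → 0 H
  atom 3 (O): bond orders sum to 1 → 1 H
  atom 10 (O): bond orders sum to 2 → 0 H
  atom 13 (O): bond orders sum to 2 → 0 H
  atom 14 (O): bond orders sum to 2 → 0 H
Lipinski HBD = 1.
Acceptors: N atoms = 0, O atoms = 5 → HBA = 5.

1, 5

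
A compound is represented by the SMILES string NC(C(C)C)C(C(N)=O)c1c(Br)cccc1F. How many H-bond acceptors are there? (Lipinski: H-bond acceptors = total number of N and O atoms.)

N atoms: 2; O atoms: 1.
Lipinski HBA = 2 + 1 = 3.

3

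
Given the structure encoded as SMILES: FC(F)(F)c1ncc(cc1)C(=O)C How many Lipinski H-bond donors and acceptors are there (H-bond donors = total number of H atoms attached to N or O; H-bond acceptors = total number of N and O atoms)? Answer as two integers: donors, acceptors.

0, 2

Donors: find every N or O and count the H atoms it carries.
  atom 6 (N): bond orders sum to 3 → 0 H
  atom 12 (O): bond orders sum to 2 → 0 H
Lipinski HBD = 0.
Acceptors: N atoms = 1, O atoms = 1 → HBA = 2.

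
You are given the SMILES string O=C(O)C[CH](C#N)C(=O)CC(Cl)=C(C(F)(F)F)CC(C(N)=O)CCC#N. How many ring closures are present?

0

In SMILES, each pair of matching ring-closure digits denotes one ring-closing bond; the number of such bonds equals the number of independent rings.
Ring-closure bonds here: 0.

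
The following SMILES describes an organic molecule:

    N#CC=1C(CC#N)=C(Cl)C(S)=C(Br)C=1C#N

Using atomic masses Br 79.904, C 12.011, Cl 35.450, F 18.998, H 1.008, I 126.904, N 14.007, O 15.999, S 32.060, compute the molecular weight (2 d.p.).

First, the molecular formula is C10H3BrClN3S (counting implicit H from valence).
  Br: 1 × 79.904 = 79.904
  C: 10 × 12.011 = 120.110
  Cl: 1 × 35.450 = 35.450
  H: 3 × 1.008 = 3.024
  N: 3 × 14.007 = 42.021
  S: 1 × 32.060 = 32.060
Sum: 1×79.904 + 10×12.011 + 1×35.450 + 3×1.008 + 3×14.007 + 1×32.060 = 312.569 → 312.57 g/mol.

312.57 g/mol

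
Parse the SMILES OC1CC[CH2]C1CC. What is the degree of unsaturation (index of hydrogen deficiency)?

1

Molecular formula: C7H14O.
DoU = (2C + 2 + N − H − X) / 2, where X is the halogen count and O/S are ignored.
    = (2·7 + 2 + 0 − 14 − 0) / 2 = 2 / 2 = 1.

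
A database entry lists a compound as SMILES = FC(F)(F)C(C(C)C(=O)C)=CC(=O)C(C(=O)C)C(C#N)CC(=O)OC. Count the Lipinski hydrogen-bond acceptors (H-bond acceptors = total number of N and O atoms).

N atoms: 1; O atoms: 5.
Lipinski HBA = 1 + 5 = 6.

6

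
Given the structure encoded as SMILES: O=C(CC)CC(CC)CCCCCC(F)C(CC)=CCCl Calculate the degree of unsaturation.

Degree of unsaturation = (number of rings) + (number of π bonds).
Ring closures in the SMILES: 0.
π bonds: 2 double bonds (each 1 DoU) → 2 DoU from unsaturation.
Total DoU = 0 + 2 = 2.

2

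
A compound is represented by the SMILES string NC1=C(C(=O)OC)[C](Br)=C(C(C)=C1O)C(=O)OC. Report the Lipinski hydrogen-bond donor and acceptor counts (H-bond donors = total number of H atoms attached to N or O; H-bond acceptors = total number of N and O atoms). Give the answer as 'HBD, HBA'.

Donors: find every N or O and count the H atoms it carries.
  atom 1 (N): bond orders sum to 1 → 2 H
  atom 5 (O): bond orders sum to 2 → 0 H
  atom 6 (O): bond orders sum to 2 → 0 H
  atom 14 (O): bond orders sum to 1 → 1 H
  atom 16 (O): bond orders sum to 2 → 0 H
  atom 17 (O): bond orders sum to 2 → 0 H
Lipinski HBD = 3.
Acceptors: N atoms = 1, O atoms = 5 → HBA = 6.

3, 6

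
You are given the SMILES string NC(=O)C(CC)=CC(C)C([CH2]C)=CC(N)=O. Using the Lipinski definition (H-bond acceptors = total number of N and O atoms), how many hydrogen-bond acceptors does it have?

N atoms: 2; O atoms: 2.
Lipinski HBA = 2 + 2 = 4.

4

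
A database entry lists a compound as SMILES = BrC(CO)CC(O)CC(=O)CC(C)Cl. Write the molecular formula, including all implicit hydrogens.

Walk through each heavy atom and fill implicit hydrogens from standard valence (C 4, N 3, O 2, S 2, halogen 1):
  atom 1: Br (halogen, monovalent) → 0 H
  atom 2: C, bond orders sum to 3 (valence 4) → 1 H
  atom 3: C, bond orders sum to 2 (valence 4) → 2 H
  atom 4: O, bond orders sum to 1 (valence 2) → 1 H
  atom 5: C, bond orders sum to 2 (valence 4) → 2 H
  atom 6: C, bond orders sum to 3 (valence 4) → 1 H
  atom 7: O, bond orders sum to 1 (valence 2) → 1 H
  atom 8: C, bond orders sum to 2 (valence 4) → 2 H
  atom 9: C, bond orders sum to 4 (valence 4) → 0 H
  atom 10: O, bond orders sum to 2 (valence 2) → 0 H
  atom 11: C, bond orders sum to 2 (valence 4) → 2 H
  atom 12: C, bond orders sum to 3 (valence 4) → 1 H
  atom 13: C, bond orders sum to 1 (valence 4) → 3 H
  atom 14: Cl (halogen, monovalent) → 0 H
Totals → C:9, H:16, Br:1, Cl:1, O:3.

C9H16BrClO3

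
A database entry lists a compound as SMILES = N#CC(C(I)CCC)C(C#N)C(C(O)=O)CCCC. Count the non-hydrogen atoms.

Every atom symbol written in the SMILES (organic subset) is one heavy atom; implicit H are not written.
Heavy atoms by element → C:14, I:1, N:2, O:2.
Total: 19.

19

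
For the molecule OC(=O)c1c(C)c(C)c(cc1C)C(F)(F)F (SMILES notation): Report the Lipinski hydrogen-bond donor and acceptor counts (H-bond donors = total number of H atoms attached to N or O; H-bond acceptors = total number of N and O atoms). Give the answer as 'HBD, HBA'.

Donors: find every N or O and count the H atoms it carries.
  atom 1 (O): bond orders sum to 1 → 1 H
  atom 3 (O): bond orders sum to 2 → 0 H
Lipinski HBD = 1.
Acceptors: N atoms = 0, O atoms = 2 → HBA = 2.

1, 2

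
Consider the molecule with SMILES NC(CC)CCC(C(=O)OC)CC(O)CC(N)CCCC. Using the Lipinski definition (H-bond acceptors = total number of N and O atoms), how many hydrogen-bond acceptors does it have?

N atoms: 2; O atoms: 3.
Lipinski HBA = 2 + 3 = 5.

5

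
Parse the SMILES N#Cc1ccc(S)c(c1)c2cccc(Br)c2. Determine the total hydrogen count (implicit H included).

Walk through each heavy atom and fill implicit hydrogens from standard valence (C 4, N 3, O 2, S 2, halogen 1); for lowercase aromatic atoms, an aromatic c carries 1 H when it has two neighbours and 0 H with three, and aromatic n carries 0 H:
  atom 1: N, bond orders sum to 3 (valence 3) → 0 H
  atom 2: C, bond orders sum to 4 (valence 4) → 0 H
  atom 3: aromatic c, 3 neighbours → 0 H
  atom 4: aromatic c, 2 neighbours → 1 H
  atom 5: aromatic c, 2 neighbours → 1 H
  atom 6: aromatic c, 3 neighbours → 0 H
  atom 7: S, bond orders sum to 1 (valence 2) → 1 H
  atom 8: aromatic c, 3 neighbours → 0 H
  atom 9: aromatic c, 2 neighbours → 1 H
  atom 10: aromatic c, 3 neighbours → 0 H
  atom 11: aromatic c, 2 neighbours → 1 H
  atom 12: aromatic c, 2 neighbours → 1 H
  atom 13: aromatic c, 2 neighbours → 1 H
  atom 14: aromatic c, 3 neighbours → 0 H
  atom 15: Br (halogen, monovalent) → 0 H
  atom 16: aromatic c, 2 neighbours → 1 H
Total hydrogens: 8.

8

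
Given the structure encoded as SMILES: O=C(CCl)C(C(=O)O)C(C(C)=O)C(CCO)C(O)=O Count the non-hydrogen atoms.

Every atom symbol written in the SMILES (organic subset) is one heavy atom; implicit H are not written.
Heavy atoms by element → C:11, Cl:1, O:7.
Total: 19.

19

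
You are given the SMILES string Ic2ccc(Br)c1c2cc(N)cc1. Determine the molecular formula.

Walk through each heavy atom and fill implicit hydrogens from standard valence (C 4, N 3, O 2, S 2, halogen 1); for lowercase aromatic atoms, an aromatic c carries 1 H when it has two neighbours and 0 H with three, and aromatic n carries 0 H:
  atom 1: I (halogen, monovalent) → 0 H
  atom 2: aromatic c, 3 neighbours → 0 H
  atom 3: aromatic c, 2 neighbours → 1 H
  atom 4: aromatic c, 2 neighbours → 1 H
  atom 5: aromatic c, 3 neighbours → 0 H
  atom 6: Br (halogen, monovalent) → 0 H
  atom 7: aromatic c, 3 neighbours → 0 H
  atom 8: aromatic c, 3 neighbours → 0 H
  atom 9: aromatic c, 2 neighbours → 1 H
  atom 10: aromatic c, 3 neighbours → 0 H
  atom 11: N, bond orders sum to 1 (valence 3) → 2 H
  atom 12: aromatic c, 2 neighbours → 1 H
  atom 13: aromatic c, 2 neighbours → 1 H
Totals → C:10, H:7, Br:1, I:1, N:1.
In Hill order: C10H7BrIN.

C10H7BrIN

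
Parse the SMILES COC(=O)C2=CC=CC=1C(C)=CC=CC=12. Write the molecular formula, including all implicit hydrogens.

C13H12O2

Walk through each heavy atom and fill implicit hydrogens from standard valence (C 4, N 3, O 2, S 2, halogen 1):
  atom 1: C, bond orders sum to 1 (valence 4) → 3 H
  atom 2: O, bond orders sum to 2 (valence 2) → 0 H
  atom 3: C, bond orders sum to 4 (valence 4) → 0 H
  atom 4: O, bond orders sum to 2 (valence 2) → 0 H
  atom 5: C, bond orders sum to 4 (valence 4) → 0 H
  atom 6: C, bond orders sum to 3 (valence 4) → 1 H
  atom 7: C, bond orders sum to 3 (valence 4) → 1 H
  atom 8: C, bond orders sum to 3 (valence 4) → 1 H
  atom 9: C, bond orders sum to 4 (valence 4) → 0 H
  atom 10: C, bond orders sum to 4 (valence 4) → 0 H
  atom 11: C, bond orders sum to 1 (valence 4) → 3 H
  atom 12: C, bond orders sum to 3 (valence 4) → 1 H
  atom 13: C, bond orders sum to 3 (valence 4) → 1 H
  atom 14: C, bond orders sum to 3 (valence 4) → 1 H
  atom 15: C, bond orders sum to 4 (valence 4) → 0 H
Totals → C:13, H:12, O:2.
In Hill order: C13H12O2.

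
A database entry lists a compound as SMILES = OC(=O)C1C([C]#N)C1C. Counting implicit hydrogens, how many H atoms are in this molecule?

Walk through each heavy atom and fill implicit hydrogens from standard valence (C 4, N 3, O 2, S 2, halogen 1):
  atom 1: O, bond orders sum to 1 (valence 2) → 1 H
  atom 2: C, bond orders sum to 4 (valence 4) → 0 H
  atom 3: O, bond orders sum to 2 (valence 2) → 0 H
  atom 4: C, bond orders sum to 3 (valence 4) → 1 H
  atom 5: C, bond orders sum to 3 (valence 4) → 1 H
  atom 6: C with explicit H count 0
  atom 7: N, bond orders sum to 3 (valence 3) → 0 H
  atom 8: C, bond orders sum to 3 (valence 4) → 1 H
  atom 9: C, bond orders sum to 1 (valence 4) → 3 H
Total hydrogens: 7.

7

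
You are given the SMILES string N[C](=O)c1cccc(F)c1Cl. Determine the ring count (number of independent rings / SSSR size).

1

In SMILES, each pair of matching ring-closure digits denotes one ring-closing bond; the number of such bonds equals the number of independent rings.
Ring-closure bonds here: 1.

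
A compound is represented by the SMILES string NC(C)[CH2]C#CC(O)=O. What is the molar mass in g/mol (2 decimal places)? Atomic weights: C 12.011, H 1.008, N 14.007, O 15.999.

First, the molecular formula is C6H9NO2 (counting implicit H from valence).
  C: 6 × 12.011 = 72.066
  H: 9 × 1.008 = 9.072
  N: 1 × 14.007 = 14.007
  O: 2 × 15.999 = 31.998
Sum: 6×12.011 + 9×1.008 + 1×14.007 + 2×15.999 = 127.143 → 127.14 g/mol.

127.14 g/mol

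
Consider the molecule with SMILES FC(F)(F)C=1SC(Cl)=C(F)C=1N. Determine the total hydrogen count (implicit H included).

Walk through each heavy atom and fill implicit hydrogens from standard valence (C 4, N 3, O 2, S 2, halogen 1):
  atom 1: F (halogen, monovalent) → 0 H
  atom 2: C, bond orders sum to 4 (valence 4) → 0 H
  atom 3: F (halogen, monovalent) → 0 H
  atom 4: F (halogen, monovalent) → 0 H
  atom 5: C, bond orders sum to 4 (valence 4) → 0 H
  atom 6: S, bond orders sum to 2 (valence 2) → 0 H
  atom 7: C, bond orders sum to 4 (valence 4) → 0 H
  atom 8: Cl (halogen, monovalent) → 0 H
  atom 9: C, bond orders sum to 4 (valence 4) → 0 H
  atom 10: F (halogen, monovalent) → 0 H
  atom 11: C, bond orders sum to 4 (valence 4) → 0 H
  atom 12: N, bond orders sum to 1 (valence 3) → 2 H
Total hydrogens: 2.

2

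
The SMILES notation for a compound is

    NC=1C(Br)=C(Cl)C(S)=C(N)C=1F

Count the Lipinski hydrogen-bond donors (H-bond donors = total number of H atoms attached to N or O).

Donors: find every N or O and count the H atoms it carries.
  atom 1 (N): bond orders sum to 1 → 2 H
  atom 10 (N): bond orders sum to 1 → 2 H
Lipinski HBD = 4.

4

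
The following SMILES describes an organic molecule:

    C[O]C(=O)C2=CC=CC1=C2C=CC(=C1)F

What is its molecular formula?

C12H9FO2

Walk through each heavy atom and fill implicit hydrogens from standard valence (C 4, N 3, O 2, S 2, halogen 1):
  atom 1: C, bond orders sum to 1 (valence 4) → 3 H
  atom 2: O with explicit H count 0
  atom 3: C, bond orders sum to 4 (valence 4) → 0 H
  atom 4: O, bond orders sum to 2 (valence 2) → 0 H
  atom 5: C, bond orders sum to 4 (valence 4) → 0 H
  atom 6: C, bond orders sum to 3 (valence 4) → 1 H
  atom 7: C, bond orders sum to 3 (valence 4) → 1 H
  atom 8: C, bond orders sum to 3 (valence 4) → 1 H
  atom 9: C, bond orders sum to 4 (valence 4) → 0 H
  atom 10: C, bond orders sum to 4 (valence 4) → 0 H
  atom 11: C, bond orders sum to 3 (valence 4) → 1 H
  atom 12: C, bond orders sum to 3 (valence 4) → 1 H
  atom 13: C, bond orders sum to 4 (valence 4) → 0 H
  atom 14: C, bond orders sum to 3 (valence 4) → 1 H
  atom 15: F (halogen, monovalent) → 0 H
Totals → C:12, H:9, F:1, O:2.
In Hill order: C12H9FO2.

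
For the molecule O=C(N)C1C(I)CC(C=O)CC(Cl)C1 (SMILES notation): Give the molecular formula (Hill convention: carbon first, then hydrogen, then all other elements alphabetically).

Walk through each heavy atom and fill implicit hydrogens from standard valence (C 4, N 3, O 2, S 2, halogen 1):
  atom 1: O, bond orders sum to 2 (valence 2) → 0 H
  atom 2: C, bond orders sum to 4 (valence 4) → 0 H
  atom 3: N, bond orders sum to 1 (valence 3) → 2 H
  atom 4: C, bond orders sum to 3 (valence 4) → 1 H
  atom 5: C, bond orders sum to 3 (valence 4) → 1 H
  atom 6: I (halogen, monovalent) → 0 H
  atom 7: C, bond orders sum to 2 (valence 4) → 2 H
  atom 8: C, bond orders sum to 3 (valence 4) → 1 H
  atom 9: C, bond orders sum to 3 (valence 4) → 1 H
  atom 10: O, bond orders sum to 2 (valence 2) → 0 H
  atom 11: C, bond orders sum to 2 (valence 4) → 2 H
  atom 12: C, bond orders sum to 3 (valence 4) → 1 H
  atom 13: Cl (halogen, monovalent) → 0 H
  atom 14: C, bond orders sum to 2 (valence 4) → 2 H
Totals → C:9, H:13, Cl:1, I:1, N:1, O:2.
In Hill order: C9H13ClINO2.

C9H13ClINO2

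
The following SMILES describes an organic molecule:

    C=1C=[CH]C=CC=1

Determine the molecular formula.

Walk through each heavy atom and fill implicit hydrogens from standard valence (C 4, N 3, O 2, S 2, halogen 1):
  atom 1: C, bond orders sum to 3 (valence 4) → 1 H
  atom 2: C, bond orders sum to 3 (valence 4) → 1 H
  atom 3: C with explicit H count 1
  atom 4: C, bond orders sum to 3 (valence 4) → 1 H
  atom 5: C, bond orders sum to 3 (valence 4) → 1 H
  atom 6: C, bond orders sum to 3 (valence 4) → 1 H
Totals → C:6, H:6.
In Hill order: C6H6.

C6H6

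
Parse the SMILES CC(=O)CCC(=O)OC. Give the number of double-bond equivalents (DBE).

Degree of unsaturation = (number of rings) + (number of π bonds).
Ring closures in the SMILES: 0.
π bonds: 2 double bonds (each 1 DoU) → 2 DoU from unsaturation.
Total DoU = 0 + 2 = 2.

2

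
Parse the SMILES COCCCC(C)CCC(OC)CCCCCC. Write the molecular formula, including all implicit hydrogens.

C16H34O2

Walk through each heavy atom and fill implicit hydrogens from standard valence (C 4, N 3, O 2, S 2, halogen 1):
  atom 1: C, bond orders sum to 1 (valence 4) → 3 H
  atom 2: O, bond orders sum to 2 (valence 2) → 0 H
  atom 3: C, bond orders sum to 2 (valence 4) → 2 H
  atom 4: C, bond orders sum to 2 (valence 4) → 2 H
  atom 5: C, bond orders sum to 2 (valence 4) → 2 H
  atom 6: C, bond orders sum to 3 (valence 4) → 1 H
  atom 7: C, bond orders sum to 1 (valence 4) → 3 H
  atom 8: C, bond orders sum to 2 (valence 4) → 2 H
  atom 9: C, bond orders sum to 2 (valence 4) → 2 H
  atom 10: C, bond orders sum to 3 (valence 4) → 1 H
  atom 11: O, bond orders sum to 2 (valence 2) → 0 H
  atom 12: C, bond orders sum to 1 (valence 4) → 3 H
  atom 13: C, bond orders sum to 2 (valence 4) → 2 H
  atom 14: C, bond orders sum to 2 (valence 4) → 2 H
  atom 15: C, bond orders sum to 2 (valence 4) → 2 H
  atom 16: C, bond orders sum to 2 (valence 4) → 2 H
  atom 17: C, bond orders sum to 2 (valence 4) → 2 H
  atom 18: C, bond orders sum to 1 (valence 4) → 3 H
Totals → C:16, H:34, O:2.
In Hill order: C16H34O2.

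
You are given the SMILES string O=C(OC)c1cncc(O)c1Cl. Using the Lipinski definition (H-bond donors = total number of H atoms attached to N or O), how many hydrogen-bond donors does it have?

1

Donors: find every N or O and count the H atoms it carries.
  atom 1 (O): bond orders sum to 2 → 0 H
  atom 3 (O): bond orders sum to 2 → 0 H
  atom 7 (N): bond orders sum to 3 → 0 H
  atom 10 (O): bond orders sum to 1 → 1 H
Lipinski HBD = 1.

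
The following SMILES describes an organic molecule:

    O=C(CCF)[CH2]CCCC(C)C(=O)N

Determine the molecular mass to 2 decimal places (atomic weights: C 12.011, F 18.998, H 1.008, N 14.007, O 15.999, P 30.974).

First, the molecular formula is C10H18FNO2 (counting implicit H from valence).
  C: 10 × 12.011 = 120.110
  F: 1 × 18.998 = 18.998
  H: 18 × 1.008 = 18.144
  N: 1 × 14.007 = 14.007
  O: 2 × 15.999 = 31.998
Sum: 10×12.011 + 1×18.998 + 18×1.008 + 1×14.007 + 2×15.999 = 203.257 → 203.26 g/mol.

203.26 g/mol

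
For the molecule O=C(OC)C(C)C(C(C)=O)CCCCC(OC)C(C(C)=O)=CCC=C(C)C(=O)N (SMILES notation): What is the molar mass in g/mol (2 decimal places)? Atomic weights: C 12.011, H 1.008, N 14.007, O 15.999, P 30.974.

409.52 g/mol

First, the molecular formula is C22H35NO6 (counting implicit H from valence).
  C: 22 × 12.011 = 264.242
  H: 35 × 1.008 = 35.280
  N: 1 × 14.007 = 14.007
  O: 6 × 15.999 = 95.994
Sum: 22×12.011 + 35×1.008 + 1×14.007 + 6×15.999 = 409.523 → 409.52 g/mol.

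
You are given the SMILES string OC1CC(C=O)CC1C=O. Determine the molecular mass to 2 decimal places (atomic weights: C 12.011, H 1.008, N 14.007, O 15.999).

142.15 g/mol

First, the molecular formula is C7H10O3 (counting implicit H from valence).
  C: 7 × 12.011 = 84.077
  H: 10 × 1.008 = 10.080
  O: 3 × 15.999 = 47.997
Sum: 7×12.011 + 10×1.008 + 3×15.999 = 142.154 → 142.15 g/mol.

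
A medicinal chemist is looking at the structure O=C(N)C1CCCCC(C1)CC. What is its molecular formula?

C10H19NO

Walk through each heavy atom and fill implicit hydrogens from standard valence (C 4, N 3, O 2, S 2, halogen 1):
  atom 1: O, bond orders sum to 2 (valence 2) → 0 H
  atom 2: C, bond orders sum to 4 (valence 4) → 0 H
  atom 3: N, bond orders sum to 1 (valence 3) → 2 H
  atom 4: C, bond orders sum to 3 (valence 4) → 1 H
  atom 5: C, bond orders sum to 2 (valence 4) → 2 H
  atom 6: C, bond orders sum to 2 (valence 4) → 2 H
  atom 7: C, bond orders sum to 2 (valence 4) → 2 H
  atom 8: C, bond orders sum to 2 (valence 4) → 2 H
  atom 9: C, bond orders sum to 3 (valence 4) → 1 H
  atom 10: C, bond orders sum to 2 (valence 4) → 2 H
  atom 11: C, bond orders sum to 2 (valence 4) → 2 H
  atom 12: C, bond orders sum to 1 (valence 4) → 3 H
Totals → C:10, H:19, N:1, O:1.
In Hill order: C10H19NO.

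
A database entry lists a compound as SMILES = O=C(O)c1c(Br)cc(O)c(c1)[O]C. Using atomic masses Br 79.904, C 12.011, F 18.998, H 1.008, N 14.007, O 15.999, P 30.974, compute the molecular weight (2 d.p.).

247.04 g/mol

First, the molecular formula is C8H7BrO4 (counting implicit H from valence).
  Br: 1 × 79.904 = 79.904
  C: 8 × 12.011 = 96.088
  H: 7 × 1.008 = 7.056
  O: 4 × 15.999 = 63.996
Sum: 1×79.904 + 8×12.011 + 7×1.008 + 4×15.999 = 247.044 → 247.04 g/mol.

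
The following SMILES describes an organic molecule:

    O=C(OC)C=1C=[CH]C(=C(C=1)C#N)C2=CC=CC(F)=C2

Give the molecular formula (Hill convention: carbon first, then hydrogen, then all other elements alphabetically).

Walk through each heavy atom and fill implicit hydrogens from standard valence (C 4, N 3, O 2, S 2, halogen 1):
  atom 1: O, bond orders sum to 2 (valence 2) → 0 H
  atom 2: C, bond orders sum to 4 (valence 4) → 0 H
  atom 3: O, bond orders sum to 2 (valence 2) → 0 H
  atom 4: C, bond orders sum to 1 (valence 4) → 3 H
  atom 5: C, bond orders sum to 4 (valence 4) → 0 H
  atom 6: C, bond orders sum to 3 (valence 4) → 1 H
  atom 7: C with explicit H count 1
  atom 8: C, bond orders sum to 4 (valence 4) → 0 H
  atom 9: C, bond orders sum to 4 (valence 4) → 0 H
  atom 10: C, bond orders sum to 3 (valence 4) → 1 H
  atom 11: C, bond orders sum to 4 (valence 4) → 0 H
  atom 12: N, bond orders sum to 3 (valence 3) → 0 H
  atom 13: C, bond orders sum to 4 (valence 4) → 0 H
  atom 14: C, bond orders sum to 3 (valence 4) → 1 H
  atom 15: C, bond orders sum to 3 (valence 4) → 1 H
  atom 16: C, bond orders sum to 3 (valence 4) → 1 H
  atom 17: C, bond orders sum to 4 (valence 4) → 0 H
  atom 18: F (halogen, monovalent) → 0 H
  atom 19: C, bond orders sum to 3 (valence 4) → 1 H
Totals → C:15, H:10, F:1, N:1, O:2.
In Hill order: C15H10FNO2.

C15H10FNO2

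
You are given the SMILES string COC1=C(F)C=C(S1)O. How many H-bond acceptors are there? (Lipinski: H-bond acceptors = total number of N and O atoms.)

2

N atoms: 0; O atoms: 2.
Lipinski HBA = 0 + 2 = 2.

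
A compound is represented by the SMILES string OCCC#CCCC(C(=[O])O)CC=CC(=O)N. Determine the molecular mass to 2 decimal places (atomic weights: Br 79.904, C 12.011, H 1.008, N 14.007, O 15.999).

239.27 g/mol

First, the molecular formula is C12H17NO4 (counting implicit H from valence).
  C: 12 × 12.011 = 144.132
  H: 17 × 1.008 = 17.136
  N: 1 × 14.007 = 14.007
  O: 4 × 15.999 = 63.996
Sum: 12×12.011 + 17×1.008 + 1×14.007 + 4×15.999 = 239.271 → 239.27 g/mol.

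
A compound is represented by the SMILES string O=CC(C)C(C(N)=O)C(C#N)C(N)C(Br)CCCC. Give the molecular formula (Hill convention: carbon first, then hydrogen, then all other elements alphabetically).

Walk through each heavy atom and fill implicit hydrogens from standard valence (C 4, N 3, O 2, S 2, halogen 1):
  atom 1: O, bond orders sum to 2 (valence 2) → 0 H
  atom 2: C, bond orders sum to 3 (valence 4) → 1 H
  atom 3: C, bond orders sum to 3 (valence 4) → 1 H
  atom 4: C, bond orders sum to 1 (valence 4) → 3 H
  atom 5: C, bond orders sum to 3 (valence 4) → 1 H
  atom 6: C, bond orders sum to 4 (valence 4) → 0 H
  atom 7: N, bond orders sum to 1 (valence 3) → 2 H
  atom 8: O, bond orders sum to 2 (valence 2) → 0 H
  atom 9: C, bond orders sum to 3 (valence 4) → 1 H
  atom 10: C, bond orders sum to 4 (valence 4) → 0 H
  atom 11: N, bond orders sum to 3 (valence 3) → 0 H
  atom 12: C, bond orders sum to 3 (valence 4) → 1 H
  atom 13: N, bond orders sum to 1 (valence 3) → 2 H
  atom 14: C, bond orders sum to 3 (valence 4) → 1 H
  atom 15: Br (halogen, monovalent) → 0 H
  atom 16: C, bond orders sum to 2 (valence 4) → 2 H
  atom 17: C, bond orders sum to 2 (valence 4) → 2 H
  atom 18: C, bond orders sum to 2 (valence 4) → 2 H
  atom 19: C, bond orders sum to 1 (valence 4) → 3 H
Totals → C:13, H:22, Br:1, N:3, O:2.

C13H22BrN3O2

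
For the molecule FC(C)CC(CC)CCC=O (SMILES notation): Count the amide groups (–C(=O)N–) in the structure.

Scan the SMILES for the amide motif — none present.
Groups that are present: 1 aldehyde.

0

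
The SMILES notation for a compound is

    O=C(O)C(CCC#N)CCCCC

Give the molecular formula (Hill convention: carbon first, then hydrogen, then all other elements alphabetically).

C10H17NO2

Walk through each heavy atom and fill implicit hydrogens from standard valence (C 4, N 3, O 2, S 2, halogen 1):
  atom 1: O, bond orders sum to 2 (valence 2) → 0 H
  atom 2: C, bond orders sum to 4 (valence 4) → 0 H
  atom 3: O, bond orders sum to 1 (valence 2) → 1 H
  atom 4: C, bond orders sum to 3 (valence 4) → 1 H
  atom 5: C, bond orders sum to 2 (valence 4) → 2 H
  atom 6: C, bond orders sum to 2 (valence 4) → 2 H
  atom 7: C, bond orders sum to 4 (valence 4) → 0 H
  atom 8: N, bond orders sum to 3 (valence 3) → 0 H
  atom 9: C, bond orders sum to 2 (valence 4) → 2 H
  atom 10: C, bond orders sum to 2 (valence 4) → 2 H
  atom 11: C, bond orders sum to 2 (valence 4) → 2 H
  atom 12: C, bond orders sum to 2 (valence 4) → 2 H
  atom 13: C, bond orders sum to 1 (valence 4) → 3 H
Totals → C:10, H:17, N:1, O:2.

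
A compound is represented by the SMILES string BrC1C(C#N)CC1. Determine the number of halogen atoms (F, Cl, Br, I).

1

Halogen atoms appear at heavy-atom position 1 (1×Br).
Other groups present: 1 nitrile.
Halogen count: 1.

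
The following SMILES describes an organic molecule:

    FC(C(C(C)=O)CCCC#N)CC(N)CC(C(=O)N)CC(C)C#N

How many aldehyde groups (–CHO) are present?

Scan the SMILES for the aldehyde motif — none present.
Groups that are present: 1 amide, 1 ketone, 2 nitrile, 1 primary amine.

0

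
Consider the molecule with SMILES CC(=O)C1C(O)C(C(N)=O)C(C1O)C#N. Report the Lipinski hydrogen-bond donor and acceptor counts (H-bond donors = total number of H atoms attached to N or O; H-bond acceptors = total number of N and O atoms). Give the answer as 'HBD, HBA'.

Donors: find every N or O and count the H atoms it carries.
  atom 3 (O): bond orders sum to 2 → 0 H
  atom 6 (O): bond orders sum to 1 → 1 H
  atom 9 (N): bond orders sum to 1 → 2 H
  atom 10 (O): bond orders sum to 2 → 0 H
  atom 13 (O): bond orders sum to 1 → 1 H
  atom 15 (N): bond orders sum to 3 → 0 H
Lipinski HBD = 4.
Acceptors: N atoms = 2, O atoms = 4 → HBA = 6.

4, 6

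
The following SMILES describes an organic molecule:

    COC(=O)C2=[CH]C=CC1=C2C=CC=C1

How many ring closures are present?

In SMILES, each pair of matching ring-closure digits denotes one ring-closing bond; the number of such bonds equals the number of independent rings.
Ring-closure bonds here: 2.

2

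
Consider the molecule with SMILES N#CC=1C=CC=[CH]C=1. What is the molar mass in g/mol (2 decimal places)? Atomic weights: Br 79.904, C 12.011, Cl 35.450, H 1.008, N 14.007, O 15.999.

103.12 g/mol

First, the molecular formula is C7H5N (counting implicit H from valence).
  C: 7 × 12.011 = 84.077
  H: 5 × 1.008 = 5.040
  N: 1 × 14.007 = 14.007
Sum: 7×12.011 + 5×1.008 + 1×14.007 = 103.124 → 103.12 g/mol.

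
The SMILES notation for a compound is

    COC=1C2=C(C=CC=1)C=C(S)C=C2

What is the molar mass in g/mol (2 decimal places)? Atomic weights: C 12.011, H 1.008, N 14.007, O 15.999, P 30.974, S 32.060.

190.26 g/mol

First, the molecular formula is C11H10OS (counting implicit H from valence).
  C: 11 × 12.011 = 132.121
  H: 10 × 1.008 = 10.080
  O: 1 × 15.999 = 15.999
  S: 1 × 32.060 = 32.060
Sum: 11×12.011 + 10×1.008 + 1×15.999 + 1×32.060 = 190.260 → 190.26 g/mol.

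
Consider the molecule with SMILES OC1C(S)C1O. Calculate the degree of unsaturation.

Molecular formula: C3H6O2S.
DoU = (2C + 2 + N − H − X) / 2, where X is the halogen count and O/S are ignored.
    = (2·3 + 2 + 0 − 6 − 0) / 2 = 2 / 2 = 1.

1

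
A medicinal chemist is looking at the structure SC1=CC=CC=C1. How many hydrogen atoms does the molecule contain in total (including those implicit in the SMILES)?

Walk through each heavy atom and fill implicit hydrogens from standard valence (C 4, N 3, O 2, S 2, halogen 1):
  atom 1: S, bond orders sum to 1 (valence 2) → 1 H
  atom 2: C, bond orders sum to 4 (valence 4) → 0 H
  atom 3: C, bond orders sum to 3 (valence 4) → 1 H
  atom 4: C, bond orders sum to 3 (valence 4) → 1 H
  atom 5: C, bond orders sum to 3 (valence 4) → 1 H
  atom 6: C, bond orders sum to 3 (valence 4) → 1 H
  atom 7: C, bond orders sum to 3 (valence 4) → 1 H
Total hydrogens: 6.

6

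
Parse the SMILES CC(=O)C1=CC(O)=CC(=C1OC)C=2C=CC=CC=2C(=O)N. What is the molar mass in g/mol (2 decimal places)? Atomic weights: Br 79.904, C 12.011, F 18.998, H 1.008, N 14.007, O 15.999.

285.30 g/mol

First, the molecular formula is C16H15NO4 (counting implicit H from valence).
  C: 16 × 12.011 = 192.176
  H: 15 × 1.008 = 15.120
  N: 1 × 14.007 = 14.007
  O: 4 × 15.999 = 63.996
Sum: 16×12.011 + 15×1.008 + 1×14.007 + 4×15.999 = 285.299 → 285.30 g/mol.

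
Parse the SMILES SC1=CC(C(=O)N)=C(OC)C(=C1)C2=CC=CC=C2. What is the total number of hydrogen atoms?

Walk through each heavy atom and fill implicit hydrogens from standard valence (C 4, N 3, O 2, S 2, halogen 1):
  atom 1: S, bond orders sum to 1 (valence 2) → 1 H
  atom 2: C, bond orders sum to 4 (valence 4) → 0 H
  atom 3: C, bond orders sum to 3 (valence 4) → 1 H
  atom 4: C, bond orders sum to 4 (valence 4) → 0 H
  atom 5: C, bond orders sum to 4 (valence 4) → 0 H
  atom 6: O, bond orders sum to 2 (valence 2) → 0 H
  atom 7: N, bond orders sum to 1 (valence 3) → 2 H
  atom 8: C, bond orders sum to 4 (valence 4) → 0 H
  atom 9: O, bond orders sum to 2 (valence 2) → 0 H
  atom 10: C, bond orders sum to 1 (valence 4) → 3 H
  atom 11: C, bond orders sum to 4 (valence 4) → 0 H
  atom 12: C, bond orders sum to 3 (valence 4) → 1 H
  atom 13: C, bond orders sum to 4 (valence 4) → 0 H
  atom 14: C, bond orders sum to 3 (valence 4) → 1 H
  atom 15: C, bond orders sum to 3 (valence 4) → 1 H
  atom 16: C, bond orders sum to 3 (valence 4) → 1 H
  atom 17: C, bond orders sum to 3 (valence 4) → 1 H
  atom 18: C, bond orders sum to 3 (valence 4) → 1 H
Total hydrogens: 13.

13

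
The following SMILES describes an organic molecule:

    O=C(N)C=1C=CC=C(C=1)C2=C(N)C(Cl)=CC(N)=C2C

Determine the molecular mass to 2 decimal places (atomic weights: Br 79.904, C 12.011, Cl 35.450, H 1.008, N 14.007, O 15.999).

275.74 g/mol

First, the molecular formula is C14H14ClN3O (counting implicit H from valence).
  C: 14 × 12.011 = 168.154
  Cl: 1 × 35.450 = 35.450
  H: 14 × 1.008 = 14.112
  N: 3 × 14.007 = 42.021
  O: 1 × 15.999 = 15.999
Sum: 14×12.011 + 1×35.450 + 14×1.008 + 3×14.007 + 1×15.999 = 275.736 → 275.74 g/mol.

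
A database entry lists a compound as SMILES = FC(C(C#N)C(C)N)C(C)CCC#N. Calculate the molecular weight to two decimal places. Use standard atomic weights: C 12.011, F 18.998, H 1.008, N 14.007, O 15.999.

197.26 g/mol

First, the molecular formula is C10H16FN3 (counting implicit H from valence).
  C: 10 × 12.011 = 120.110
  F: 1 × 18.998 = 18.998
  H: 16 × 1.008 = 16.128
  N: 3 × 14.007 = 42.021
Sum: 10×12.011 + 1×18.998 + 16×1.008 + 3×14.007 = 197.257 → 197.26 g/mol.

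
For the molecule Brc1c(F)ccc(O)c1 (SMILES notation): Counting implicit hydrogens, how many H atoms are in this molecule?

Walk through each heavy atom and fill implicit hydrogens from standard valence (C 4, N 3, O 2, S 2, halogen 1); for lowercase aromatic atoms, an aromatic c carries 1 H when it has two neighbours and 0 H with three, and aromatic n carries 0 H:
  atom 1: Br (halogen, monovalent) → 0 H
  atom 2: aromatic c, 3 neighbours → 0 H
  atom 3: aromatic c, 3 neighbours → 0 H
  atom 4: F (halogen, monovalent) → 0 H
  atom 5: aromatic c, 2 neighbours → 1 H
  atom 6: aromatic c, 2 neighbours → 1 H
  atom 7: aromatic c, 3 neighbours → 0 H
  atom 8: O, bond orders sum to 1 (valence 2) → 1 H
  atom 9: aromatic c, 2 neighbours → 1 H
Total hydrogens: 4.

4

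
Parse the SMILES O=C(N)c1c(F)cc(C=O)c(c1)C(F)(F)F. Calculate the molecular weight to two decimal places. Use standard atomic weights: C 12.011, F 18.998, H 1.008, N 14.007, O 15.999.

First, the molecular formula is C9H5F4NO2 (counting implicit H from valence).
  C: 9 × 12.011 = 108.099
  F: 4 × 18.998 = 75.992
  H: 5 × 1.008 = 5.040
  N: 1 × 14.007 = 14.007
  O: 2 × 15.999 = 31.998
Sum: 9×12.011 + 4×18.998 + 5×1.008 + 1×14.007 + 2×15.999 = 235.136 → 235.14 g/mol.

235.14 g/mol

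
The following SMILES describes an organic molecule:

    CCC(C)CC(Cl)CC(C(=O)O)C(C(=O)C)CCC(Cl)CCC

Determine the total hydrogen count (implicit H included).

Walk through each heavy atom and fill implicit hydrogens from standard valence (C 4, N 3, O 2, S 2, halogen 1):
  atom 1: C, bond orders sum to 1 (valence 4) → 3 H
  atom 2: C, bond orders sum to 2 (valence 4) → 2 H
  atom 3: C, bond orders sum to 3 (valence 4) → 1 H
  atom 4: C, bond orders sum to 1 (valence 4) → 3 H
  atom 5: C, bond orders sum to 2 (valence 4) → 2 H
  atom 6: C, bond orders sum to 3 (valence 4) → 1 H
  atom 7: Cl (halogen, monovalent) → 0 H
  atom 8: C, bond orders sum to 2 (valence 4) → 2 H
  atom 9: C, bond orders sum to 3 (valence 4) → 1 H
  atom 10: C, bond orders sum to 4 (valence 4) → 0 H
  atom 11: O, bond orders sum to 2 (valence 2) → 0 H
  atom 12: O, bond orders sum to 1 (valence 2) → 1 H
  atom 13: C, bond orders sum to 3 (valence 4) → 1 H
  atom 14: C, bond orders sum to 4 (valence 4) → 0 H
  atom 15: O, bond orders sum to 2 (valence 2) → 0 H
  atom 16: C, bond orders sum to 1 (valence 4) → 3 H
  atom 17: C, bond orders sum to 2 (valence 4) → 2 H
  atom 18: C, bond orders sum to 2 (valence 4) → 2 H
  atom 19: C, bond orders sum to 3 (valence 4) → 1 H
  atom 20: Cl (halogen, monovalent) → 0 H
  atom 21: C, bond orders sum to 2 (valence 4) → 2 H
  atom 22: C, bond orders sum to 2 (valence 4) → 2 H
  atom 23: C, bond orders sum to 1 (valence 4) → 3 H
Total hydrogens: 32.

32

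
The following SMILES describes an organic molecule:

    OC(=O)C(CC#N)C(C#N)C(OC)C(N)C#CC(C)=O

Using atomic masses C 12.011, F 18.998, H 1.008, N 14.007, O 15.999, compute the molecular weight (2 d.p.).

277.28 g/mol

First, the molecular formula is C13H15N3O4 (counting implicit H from valence).
  C: 13 × 12.011 = 156.143
  H: 15 × 1.008 = 15.120
  N: 3 × 14.007 = 42.021
  O: 4 × 15.999 = 63.996
Sum: 13×12.011 + 15×1.008 + 3×14.007 + 4×15.999 = 277.280 → 277.28 g/mol.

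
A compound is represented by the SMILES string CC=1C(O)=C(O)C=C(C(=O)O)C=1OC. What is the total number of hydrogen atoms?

Walk through each heavy atom and fill implicit hydrogens from standard valence (C 4, N 3, O 2, S 2, halogen 1):
  atom 1: C, bond orders sum to 1 (valence 4) → 3 H
  atom 2: C, bond orders sum to 4 (valence 4) → 0 H
  atom 3: C, bond orders sum to 4 (valence 4) → 0 H
  atom 4: O, bond orders sum to 1 (valence 2) → 1 H
  atom 5: C, bond orders sum to 4 (valence 4) → 0 H
  atom 6: O, bond orders sum to 1 (valence 2) → 1 H
  atom 7: C, bond orders sum to 3 (valence 4) → 1 H
  atom 8: C, bond orders sum to 4 (valence 4) → 0 H
  atom 9: C, bond orders sum to 4 (valence 4) → 0 H
  atom 10: O, bond orders sum to 2 (valence 2) → 0 H
  atom 11: O, bond orders sum to 1 (valence 2) → 1 H
  atom 12: C, bond orders sum to 4 (valence 4) → 0 H
  atom 13: O, bond orders sum to 2 (valence 2) → 0 H
  atom 14: C, bond orders sum to 1 (valence 4) → 3 H
Total hydrogens: 10.

10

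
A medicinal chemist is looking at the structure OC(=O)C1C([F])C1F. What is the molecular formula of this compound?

Walk through each heavy atom and fill implicit hydrogens from standard valence (C 4, N 3, O 2, S 2, halogen 1):
  atom 1: O, bond orders sum to 1 (valence 2) → 1 H
  atom 2: C, bond orders sum to 4 (valence 4) → 0 H
  atom 3: O, bond orders sum to 2 (valence 2) → 0 H
  atom 4: C, bond orders sum to 3 (valence 4) → 1 H
  atom 5: C, bond orders sum to 3 (valence 4) → 1 H
  atom 6: F with explicit H count 0
  atom 7: C, bond orders sum to 3 (valence 4) → 1 H
  atom 8: F (halogen, monovalent) → 0 H
Totals → C:4, H:4, F:2, O:2.

C4H4F2O2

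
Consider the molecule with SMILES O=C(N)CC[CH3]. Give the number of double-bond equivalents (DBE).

1

Molecular formula: C4H9NO.
DoU = (2C + 2 + N − H − X) / 2, where X is the halogen count and O/S are ignored.
    = (2·4 + 2 + 1 − 9 − 0) / 2 = 2 / 2 = 1.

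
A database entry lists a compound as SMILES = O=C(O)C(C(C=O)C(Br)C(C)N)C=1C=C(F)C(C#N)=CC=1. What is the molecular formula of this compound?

C14H14BrFN2O3

Walk through each heavy atom and fill implicit hydrogens from standard valence (C 4, N 3, O 2, S 2, halogen 1):
  atom 1: O, bond orders sum to 2 (valence 2) → 0 H
  atom 2: C, bond orders sum to 4 (valence 4) → 0 H
  atom 3: O, bond orders sum to 1 (valence 2) → 1 H
  atom 4: C, bond orders sum to 3 (valence 4) → 1 H
  atom 5: C, bond orders sum to 3 (valence 4) → 1 H
  atom 6: C, bond orders sum to 3 (valence 4) → 1 H
  atom 7: O, bond orders sum to 2 (valence 2) → 0 H
  atom 8: C, bond orders sum to 3 (valence 4) → 1 H
  atom 9: Br (halogen, monovalent) → 0 H
  atom 10: C, bond orders sum to 3 (valence 4) → 1 H
  atom 11: C, bond orders sum to 1 (valence 4) → 3 H
  atom 12: N, bond orders sum to 1 (valence 3) → 2 H
  atom 13: C, bond orders sum to 4 (valence 4) → 0 H
  atom 14: C, bond orders sum to 3 (valence 4) → 1 H
  atom 15: C, bond orders sum to 4 (valence 4) → 0 H
  atom 16: F (halogen, monovalent) → 0 H
  atom 17: C, bond orders sum to 4 (valence 4) → 0 H
  atom 18: C, bond orders sum to 4 (valence 4) → 0 H
  atom 19: N, bond orders sum to 3 (valence 3) → 0 H
  atom 20: C, bond orders sum to 3 (valence 4) → 1 H
  atom 21: C, bond orders sum to 3 (valence 4) → 1 H
Totals → C:14, H:14, Br:1, F:1, N:2, O:3.
In Hill order: C14H14BrFN2O3.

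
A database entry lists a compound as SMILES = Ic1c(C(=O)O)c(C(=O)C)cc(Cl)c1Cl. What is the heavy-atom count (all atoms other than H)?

Every atom symbol written in the SMILES (organic subset) is one heavy atom; implicit H are not written.
Heavy atoms by element → C:9, Cl:2, I:1, O:3.
Total: 15.

15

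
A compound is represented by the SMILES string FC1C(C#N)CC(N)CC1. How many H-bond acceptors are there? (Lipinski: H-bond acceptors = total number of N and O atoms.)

N atoms: 2; O atoms: 0.
Lipinski HBA = 2 + 0 = 2.

2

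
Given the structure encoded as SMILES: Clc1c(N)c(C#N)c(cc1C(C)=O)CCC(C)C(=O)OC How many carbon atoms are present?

15

Count every carbon token in the SMILES (each C, including those in ring-closure positions and inside branches).
Carbon count: 15.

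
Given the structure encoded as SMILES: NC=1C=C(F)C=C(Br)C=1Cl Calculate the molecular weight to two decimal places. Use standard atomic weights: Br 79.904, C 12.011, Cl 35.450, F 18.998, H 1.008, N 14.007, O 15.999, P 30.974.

224.46 g/mol

First, the molecular formula is C6H4BrClFN (counting implicit H from valence).
  Br: 1 × 79.904 = 79.904
  C: 6 × 12.011 = 72.066
  Cl: 1 × 35.450 = 35.450
  F: 1 × 18.998 = 18.998
  H: 4 × 1.008 = 4.032
  N: 1 × 14.007 = 14.007
Sum: 1×79.904 + 6×12.011 + 1×35.450 + 1×18.998 + 4×1.008 + 1×14.007 = 224.457 → 224.46 g/mol.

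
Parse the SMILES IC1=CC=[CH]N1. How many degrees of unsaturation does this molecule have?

Degree of unsaturation = (number of rings) + (number of π bonds).
Ring closures in the SMILES: 1.
π bonds: 2 double bonds (each 1 DoU) → 2 DoU from unsaturation.
Total DoU = 1 + 2 = 3.

3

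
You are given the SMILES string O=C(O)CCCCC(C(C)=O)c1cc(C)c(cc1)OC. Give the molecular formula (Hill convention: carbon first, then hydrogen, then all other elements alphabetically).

C16H22O4

Walk through each heavy atom and fill implicit hydrogens from standard valence (C 4, N 3, O 2, S 2, halogen 1); for lowercase aromatic atoms, an aromatic c carries 1 H when it has two neighbours and 0 H with three, and aromatic n carries 0 H:
  atom 1: O, bond orders sum to 2 (valence 2) → 0 H
  atom 2: C, bond orders sum to 4 (valence 4) → 0 H
  atom 3: O, bond orders sum to 1 (valence 2) → 1 H
  atom 4: C, bond orders sum to 2 (valence 4) → 2 H
  atom 5: C, bond orders sum to 2 (valence 4) → 2 H
  atom 6: C, bond orders sum to 2 (valence 4) → 2 H
  atom 7: C, bond orders sum to 2 (valence 4) → 2 H
  atom 8: C, bond orders sum to 3 (valence 4) → 1 H
  atom 9: C, bond orders sum to 4 (valence 4) → 0 H
  atom 10: C, bond orders sum to 1 (valence 4) → 3 H
  atom 11: O, bond orders sum to 2 (valence 2) → 0 H
  atom 12: aromatic c, 3 neighbours → 0 H
  atom 13: aromatic c, 2 neighbours → 1 H
  atom 14: aromatic c, 3 neighbours → 0 H
  atom 15: C, bond orders sum to 1 (valence 4) → 3 H
  atom 16: aromatic c, 3 neighbours → 0 H
  atom 17: aromatic c, 2 neighbours → 1 H
  atom 18: aromatic c, 2 neighbours → 1 H
  atom 19: O, bond orders sum to 2 (valence 2) → 0 H
  atom 20: C, bond orders sum to 1 (valence 4) → 3 H
Totals → C:16, H:22, O:4.
In Hill order: C16H22O4.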